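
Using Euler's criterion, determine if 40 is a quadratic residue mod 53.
By Euler's criterion: 40^{26} ≡ 1 mod 53. Since this equals 1, 40 is a QR.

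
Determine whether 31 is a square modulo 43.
By Euler's criterion: 31^{21} ≡ 1 mod 43. Since this equals 1, 31 is a QR.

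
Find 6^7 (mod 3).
By repeated squaring (mod 3): 6^{1}≡0, 6^{2}≡0, 6^{4}≡0. Then 6^{7} = 6^{4+2+1} ≡ 0 × 0 × 0 ≡ 0 (mod 3)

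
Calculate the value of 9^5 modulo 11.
By repeated squaring (mod 11): 9^{1}≡9, 9^{2}≡4, 9^{4}≡5. Then 9^{5} = 9^{4+1} ≡ 5 × 9 ≡ 1 (mod 11)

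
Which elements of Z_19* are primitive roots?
There are φ(18) = 6 primitive roots mod 19: {2, 3, 10, 13, 14, 15}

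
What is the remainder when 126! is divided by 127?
By Wilson's theorem, (126)! ≡ -1 ≡ 126 (mod 127)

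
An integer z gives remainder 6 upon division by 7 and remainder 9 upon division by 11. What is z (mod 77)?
M = 7 × 11 = 77. M₁ = 11, y₁ ≡ 2 (mod 7). M₂ = 7, y₂ ≡ 8 (mod 11). z = 6×11×2 + 9×7×8 ≡ 20 (mod 77)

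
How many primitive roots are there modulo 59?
Number of primitive roots mod 59 = φ(p-1) = φ(58) = 28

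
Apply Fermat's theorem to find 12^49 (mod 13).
By Fermat: 12^{12} ≡ 1 (mod 13). 49 = 4×12 + 1. So 12^{49} ≡ 12^{1} ≡ 12 (mod 13)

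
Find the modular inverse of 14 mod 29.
Since 29 is prime, by Fermat 14^(-1) ≡ 14^{27} ≡ 27 mod 29. Verify: 14 × 27 = 378 ≡ 1 mod 29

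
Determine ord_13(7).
Powers of 7 mod 13: 7^1≡7, 7^2≡10, 7^3≡5, 7^4≡9, 7^5≡11, 7^6≡12, 7^7≡6, 7^8≡3, 7^9≡8, 7^10≡4, 7^11≡2, 7^12≡1. Order = 12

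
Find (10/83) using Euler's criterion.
(10/83) = 10^{41} mod 83 = 1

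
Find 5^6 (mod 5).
By repeated squaring (mod 5): 5^{1}≡0, 5^{2}≡0, 5^{4}≡0. Then 5^{6} = 5^{4+2} ≡ 0 × 0 ≡ 0 (mod 5)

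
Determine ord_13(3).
Powers of 3 mod 13: 3^1≡3, 3^2≡9, 3^3≡1. Order = 3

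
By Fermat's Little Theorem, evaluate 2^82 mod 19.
By Fermat: 2^{18} ≡ 1 mod 19. 82 = 4×18 + 10. So 2^{82} ≡ 2^{10} ≡ 17 mod 19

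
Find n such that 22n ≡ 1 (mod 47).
Since 47 is prime, by Fermat 22^(-1) ≡ 22^{45} ≡ 15 (mod 47). Verify: 22 × 15 = 330 ≡ 1 (mod 47)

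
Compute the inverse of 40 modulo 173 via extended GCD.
Extended GCD: 40(13) + 173(-3) = 1. So 40^(-1) ≡ 13 (mod 173). Verify: 40 × 13 = 520 ≡ 1 (mod 173)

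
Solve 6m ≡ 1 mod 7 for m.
Since 7 is prime, by Fermat 6^(-1) ≡ 6^{5} ≡ 6 mod 7. Verify: 6 × 6 = 36 ≡ 1 mod 7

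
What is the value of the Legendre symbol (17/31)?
(17/31) = 17^{15} mod 31 = -1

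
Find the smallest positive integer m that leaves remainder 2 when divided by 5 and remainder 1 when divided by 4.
M = 5 × 4 = 20. M₁ = 4, y₁ ≡ 4 (mod 5). M₂ = 5, y₂ ≡ 1 (mod 4). m = 2×4×4 + 1×5×1 ≡ 17 (mod 20)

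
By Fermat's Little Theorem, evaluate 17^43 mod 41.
By Fermat: 17^{40} ≡ 1 (mod 41). So 17^{43} = 17^{40} · 17^{3} ≡ 17^{3} ≡ 34 (mod 41)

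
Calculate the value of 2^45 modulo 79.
By repeated squaring mod 79: 2^{1}≡2, 2^{2}≡4, 2^{4}≡16, 2^{8}≡19, 2^{16}≡45, 2^{32}≡50. Then 2^{45} = 2^{32+8+4+1} ≡ 50 × 19 × 16 × 2 ≡ 64 mod 79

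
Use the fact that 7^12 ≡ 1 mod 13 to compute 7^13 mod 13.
By Fermat: 7^{12} ≡ 1 mod 13. So 7^{13} = 7^{12} · 7^{1} ≡ 7^{1} ≡ 7 mod 13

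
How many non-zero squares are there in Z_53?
The squaring map on Z_53* is 2-to-1, so there are (52)/2 = 26 QRs.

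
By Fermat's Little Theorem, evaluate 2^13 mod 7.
By Fermat: 2^{6} ≡ 1 mod 7. 13 = 2×6 + 1. So 2^{13} ≡ 2^{1} ≡ 2 mod 7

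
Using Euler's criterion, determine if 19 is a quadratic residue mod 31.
By Euler's criterion: 19^{15} ≡ 1 mod 31. Since this equals 1, 19 is a QR.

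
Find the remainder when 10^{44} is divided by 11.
By Fermat: 10^{10} ≡ 1 (mod 11). 44 = 4×10 + 4. So 10^{44} ≡ 10^{4} ≡ 1 (mod 11)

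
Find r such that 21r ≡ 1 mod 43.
Since 43 is prime, by Fermat 21^(-1) ≡ 21^{41} ≡ 41 mod 43. Verify: 21 × 41 = 861 ≡ 1 mod 43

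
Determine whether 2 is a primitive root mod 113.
2^{28} ≡ 1 (mod 113) and 28 < 112, so ord_113(2) = 28 ≠ 112 and 2 is not a primitive root.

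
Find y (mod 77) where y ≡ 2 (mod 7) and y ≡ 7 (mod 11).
M = 7 × 11 = 77. M₁ = 11, y₁ ≡ 2 (mod 7). M₂ = 7, y₂ ≡ 8 (mod 11). y = 2×11×2 + 7×7×8 ≡ 51 (mod 77)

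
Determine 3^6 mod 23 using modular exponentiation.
By repeated squaring (mod 23): 3^{1}≡3, 3^{2}≡9, 3^{4}≡12. Then 3^{6} = 3^{4+2} ≡ 12 × 9 ≡ 16 (mod 23)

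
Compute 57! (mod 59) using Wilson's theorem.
(58)! = (57)! × (58) ≡ -1 (mod 59). So (57)! ≡ -1 × (58)^(-1) ≡ (-1)×(-1) = 1 (mod 59)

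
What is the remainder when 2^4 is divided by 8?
2^{4} = 16 ≡ 0 mod 8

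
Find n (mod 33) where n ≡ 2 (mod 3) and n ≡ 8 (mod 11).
M = 3 × 11 = 33. M₁ = 11, y₁ ≡ 2 (mod 3). M₂ = 3, y₂ ≡ 4 (mod 11). n = 2×11×2 + 8×3×4 ≡ 8 (mod 33)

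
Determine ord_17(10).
Powers of 10 mod 17: 10^1≡10, 10^2≡15, 10^3≡14, 10^4≡4, 10^5≡6, 10^6≡9, 10^7≡5, 10^8≡16, 10^9≡7, 10^10≡2, 10^11≡3, 10^12≡13, 10^13≡11, 10^14≡8, 10^15≡12, 10^16≡1. ord_17(10) = 16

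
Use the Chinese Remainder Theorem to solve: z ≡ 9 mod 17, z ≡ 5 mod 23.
M = 17 × 23 = 391. M₁ = 23, y₁ ≡ 3 mod 17. M₂ = 17, y₂ ≡ 19 mod 23. z = 9×23×3 + 5×17×19 ≡ 281 mod 391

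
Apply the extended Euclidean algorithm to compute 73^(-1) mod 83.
Extended GCD: 73(-25) + 83(22) = 1. So 73^(-1) ≡ -25 ≡ 58 mod 83. Verify: 73 × 58 = 4234 ≡ 1 mod 83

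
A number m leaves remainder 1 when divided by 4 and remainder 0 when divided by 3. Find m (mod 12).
M = 4 × 3 = 12. M₁ = 3, y₁ ≡ 3 (mod 4). M₂ = 4, y₂ ≡ 1 (mod 3). m = 1×3×3 + 0×4×1 ≡ 9 (mod 12)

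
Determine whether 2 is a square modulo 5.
By Euler's criterion: 2^{2} ≡ 4 (mod 5). Since this equals -1 (≡ 4), 2 is not a QR.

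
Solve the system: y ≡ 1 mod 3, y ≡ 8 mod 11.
M = 3 × 11 = 33. M₁ = 11, y₁ ≡ 2 mod 3. M₂ = 3, y₂ ≡ 4 mod 11. y = 1×11×2 + 8×3×4 ≡ 19 mod 33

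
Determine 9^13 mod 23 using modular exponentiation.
By repeated squaring (mod 23): 9^{1}≡9, 9^{2}≡12, 9^{4}≡6, 9^{8}≡13. Then 9^{13} = 9^{8+4+1} ≡ 13 × 6 × 9 ≡ 12 (mod 23)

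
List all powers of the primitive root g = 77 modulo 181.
77^1, 77^2, ..., 77^{180} mod 181: [77, 137, 51, 126, 109, 67, 91, 129, 159, 116, 63, 145, 124, 136, 155, 170, 58, 122, 163, 62, 68, 168, 85, 29, 61, 172, 31, 34, 84, 133, 105, 121, 86, 106, 17, 42, 157, 143, 151, 43, 53, 99, 21, 169, 162, 166, 112, 117, 140, 101, 175, 81, 83, 56, 149, 70, 141, 178, 131, 132, 28, 165, 35, 161, 89, 156, 66, 14, 173, 108, 171, 135, 78, 33, 7, 177, 54, 176, 158, 39, 107, 94, 179, 27, 88, 79, 110, 144, 47, 180, 104, 44, 130, 55, 72, 114, 90, 52, 22, 65, 118, 36, 57, 45, 26, 11, 123, 59, 18, 119, 113, 13, 96, 152, 120, 9, 150, 147, 97, 48, 76, 60, 95, 75, 164, 139, 24, 38, 30, 138, 128, 82, 160, 12, 19, 15, 69, 64, 41, 80, 6, 100, 98, 125, 32, 111, 40, 3, 50, 49, 153, 16, 146, 20, 92, 25, 115, 167, 8, 73, 10, 46, 103, 148, 174, 4, 127, 5, 23, 142, 74, 87, 2, 154, 93, 102, 71, 37, 134, 1]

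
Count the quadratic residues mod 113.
For prime 113, there are (p-1)/2 = (113-1)/2 = 56 quadratic residues (excluding 0).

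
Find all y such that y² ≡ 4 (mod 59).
The square roots of 4 mod 59 are 57 and 2. Verify: 57² = 3249 ≡ 4 (mod 59)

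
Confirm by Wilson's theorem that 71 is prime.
(70)! mod 71 = 70. Since this equals -1 (mod 71), Wilson confirms 71 is prime.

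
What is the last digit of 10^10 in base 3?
Using Fermat: 10^{2} ≡ 1 (mod 3). 10 ≡ 0 (mod 2). So 10^{10} ≡ 10^{0} ≡ 1 (mod 3)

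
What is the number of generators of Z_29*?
Number of primitive roots mod 29 = φ(p-1) = φ(28) = 12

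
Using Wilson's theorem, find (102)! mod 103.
By Wilson's theorem, (102)! ≡ -1 ≡ 102 mod 103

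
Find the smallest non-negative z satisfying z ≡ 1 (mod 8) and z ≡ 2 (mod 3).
M = 8 × 3 = 24. M₁ = 3, y₁ ≡ 3 (mod 8). M₂ = 8, y₂ ≡ 2 (mod 3). z = 1×3×3 + 2×8×2 ≡ 17 (mod 24)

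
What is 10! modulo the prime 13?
(12)! = (10)! × (11) × (12) ≡ -1 (mod 13). So (10)! ≡ -1 × [(12)(11)]^(-1) ≡ 6 (mod 13)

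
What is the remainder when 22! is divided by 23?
By Wilson's theorem, (22)! ≡ -1 ≡ 22 (mod 23)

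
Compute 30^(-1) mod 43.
Since 43 is prime, by Fermat 30^(-1) ≡ 30^{41} ≡ 33 mod 43. Verify: 30 × 33 = 990 ≡ 1 mod 43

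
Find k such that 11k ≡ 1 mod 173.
Since 173 is prime, by Fermat 11^(-1) ≡ 11^{171} ≡ 63 mod 173. Verify: 11 × 63 = 693 ≡ 1 mod 173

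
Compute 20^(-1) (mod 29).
Since 29 is prime, by Fermat 20^(-1) ≡ 20^{27} ≡ 16 (mod 29). Verify: 20 × 16 = 320 ≡ 1 (mod 29)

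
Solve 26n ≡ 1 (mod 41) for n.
Since 41 is prime, by Fermat 26^(-1) ≡ 26^{39} ≡ 30 (mod 41). Verify: 26 × 30 = 780 ≡ 1 (mod 41)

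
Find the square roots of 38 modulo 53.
The square roots of 38 mod 53 are 12 and 41. Verify: 12² = 144 ≡ 38 mod 53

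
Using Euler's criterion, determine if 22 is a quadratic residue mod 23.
By Euler's criterion: 22^{11} ≡ 22 (mod 23). Since this equals -1 (≡ 22), 22 is not a QR.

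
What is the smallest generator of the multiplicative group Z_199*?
g = 3. For each prime q|198: 3^{99}≡198, 3^{66}≡106, 3^{18}≡125, none ≡ 1, so ord_199(3) = 198 and 3 is a primitive root.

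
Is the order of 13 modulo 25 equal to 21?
Powers of 13 mod 25: 13^1≡13, 13^2≡19, 13^3≡22, 13^4≡11, 13^5≡18, 13^6≡9, 13^7≡17, 13^8≡21, 13^9≡23, 13^10≡24, 13^11≡12, 13^12≡6, 13^13≡3, 13^14≡14, 13^15≡7, 13^16≡16, 13^17≡8, 13^18≡4, 13^19≡2, 13^20≡1. Already 13^20≡1, so the order is 20 < 21. No, the actual order is 20.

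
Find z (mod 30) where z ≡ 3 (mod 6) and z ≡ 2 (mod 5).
M = 6 × 5 = 30. M₁ = 5, y₁ ≡ 5 (mod 6). M₂ = 6, y₂ ≡ 1 (mod 5). z = 3×5×5 + 2×6×1 ≡ 27 (mod 30)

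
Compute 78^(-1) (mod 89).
Since 89 is prime, by Fermat 78^(-1) ≡ 78^{87} ≡ 8 (mod 89). Verify: 78 × 8 = 624 ≡ 1 (mod 89)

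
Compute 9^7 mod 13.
By repeated squaring (mod 13): 9^{1}≡9, 9^{2}≡3, 9^{4}≡9. Then 9^{7} = 9^{4+2+1} ≡ 9 × 3 × 9 ≡ 9 (mod 13)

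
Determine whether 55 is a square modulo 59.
By Euler's criterion: 55^{29} ≡ 58 mod 59. Since this equals -1 (≡ 58), 55 is not a QR.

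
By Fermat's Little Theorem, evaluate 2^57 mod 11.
By Fermat: 2^{10} ≡ 1 mod 11. 57 = 5×10 + 7. So 2^{57} ≡ 2^{7} ≡ 7 mod 11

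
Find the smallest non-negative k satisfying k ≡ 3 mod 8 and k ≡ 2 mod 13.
M = 8 × 13 = 104. M₁ = 13, y₁ ≡ 5 mod 8. M₂ = 8, y₂ ≡ 5 mod 13. k = 3×13×5 + 2×8×5 ≡ 67 mod 104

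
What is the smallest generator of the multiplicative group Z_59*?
g = 2. Powers: [2, 4, 8, 16, 32, 5, ...] generates all 58 non-zero residues.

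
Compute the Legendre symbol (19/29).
(19/29) = 19^{14} mod 29 = -1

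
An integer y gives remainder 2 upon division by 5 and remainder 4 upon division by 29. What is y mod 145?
M = 5 × 29 = 145. M₁ = 29, y₁ ≡ 4 mod 5. M₂ = 5, y₂ ≡ 6 mod 29. y = 2×29×4 + 4×5×6 ≡ 62 mod 145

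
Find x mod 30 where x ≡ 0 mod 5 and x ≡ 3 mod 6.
M = 5 × 6 = 30. M₁ = 6, y₁ ≡ 1 mod 5. M₂ = 5, y₂ ≡ 5 mod 6. x = 0×6×1 + 3×5×5 ≡ 15 mod 30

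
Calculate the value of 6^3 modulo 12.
6^{3} = 216 ≡ 0 (mod 12)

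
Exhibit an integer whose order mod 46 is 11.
3 has order 11 mod 46 since 3^{11} ≡ 1 (mod 46) and no smaller power works.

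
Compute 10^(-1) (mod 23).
Since 23 is prime, by Fermat 10^(-1) ≡ 10^{21} ≡ 7 (mod 23). Verify: 10 × 7 = 70 ≡ 1 (mod 23)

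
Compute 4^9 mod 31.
By repeated squaring (mod 31): 4^{1}≡4, 4^{2}≡16, 4^{4}≡8, 4^{8}≡2. Then 4^{9} = 4^{8+1} ≡ 2 × 4 ≡ 8 (mod 31)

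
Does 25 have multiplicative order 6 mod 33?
Powers of 25 mod 33: 25^1≡25, 25^2≡31, 25^3≡16, 25^4≡4, 25^5≡1. Already 25^5≡1, so the order is 5 < 6. No, the actual order is 5.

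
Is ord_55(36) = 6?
Powers of 36 mod 55: 36^1≡36, 36^2≡31, 36^3≡16, 36^4≡26, 36^5≡1. Already 36^5≡1, so the order is 5 < 6. No, the actual order is 5.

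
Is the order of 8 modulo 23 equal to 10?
Powers of 8 mod 23: 8^1≡8, 8^2≡18, 8^3≡6, 8^4≡2, 8^5≡16, 8^6≡13, 8^7≡12, 8^8≡4, 8^9≡9, 8^10≡3, 8^11≡1. 8^10≡3≢1, so ord ≠ 10. No, the actual order is 11.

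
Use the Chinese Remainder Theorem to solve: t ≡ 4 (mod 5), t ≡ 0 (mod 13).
M = 5 × 13 = 65. M₁ = 13, y₁ ≡ 2 (mod 5). M₂ = 5, y₂ ≡ 8 (mod 13). t = 4×13×2 + 0×5×8 ≡ 39 (mod 65)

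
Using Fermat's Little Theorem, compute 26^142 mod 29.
By Fermat: 26^{28} ≡ 1 mod 29. 142 = 5×28 + 2. So 26^{142} ≡ 26^{2} ≡ 9 mod 29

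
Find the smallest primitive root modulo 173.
g = 2. Powers: [2, 4, 8, 16, 32, 64, 128, ...] generates all 172 non-zero residues.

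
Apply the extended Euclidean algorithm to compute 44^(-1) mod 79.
Extended GCD: 44(9) + 79(-5) = 1. So 44^(-1) ≡ 9 (mod 79). Verify: 44 × 9 = 396 ≡ 1 (mod 79)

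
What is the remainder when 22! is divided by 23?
By Wilson's theorem, (22)! ≡ -1 ≡ 22 (mod 23)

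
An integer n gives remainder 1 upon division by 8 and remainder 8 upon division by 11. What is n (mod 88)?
M = 8 × 11 = 88. M₁ = 11, y₁ ≡ 3 (mod 8). M₂ = 8, y₂ ≡ 7 (mod 11). n = 1×11×3 + 8×8×7 ≡ 41 (mod 88)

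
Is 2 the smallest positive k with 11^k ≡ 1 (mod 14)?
Powers of 11 mod 14: 11^1≡11, 11^2≡9, 11^3≡1. 11^2≡9≢1, so ord ≠ 2. No, the actual order is 3.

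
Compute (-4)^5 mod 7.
By repeated squaring (mod 7): (-4)^{1}≡3, (-4)^{2}≡2, (-4)^{4}≡4. Then (-4)^{5} = (-4)^{4+1} ≡ 4 × 3 ≡ 5 (mod 7)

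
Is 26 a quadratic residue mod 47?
By Euler's criterion: 26^{23} ≡ 46 mod 47. Since this equals -1 (≡ 46), 26 is not a QR.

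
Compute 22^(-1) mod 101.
Since 101 is prime, by Fermat 22^(-1) ≡ 22^{99} ≡ 23 mod 101. Verify: 22 × 23 = 506 ≡ 1 mod 101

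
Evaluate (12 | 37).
(12/37) = 12^{18} mod 37 = 1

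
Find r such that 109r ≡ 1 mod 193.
Since 193 is prime, by Fermat 109^(-1) ≡ 109^{191} ≡ 85 mod 193. Verify: 109 × 85 = 9265 ≡ 1 mod 193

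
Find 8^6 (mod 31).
By repeated squaring (mod 31): 8^{1}≡8, 8^{2}≡2, 8^{4}≡4. Then 8^{6} = 8^{4+2} ≡ 4 × 2 ≡ 8 (mod 31)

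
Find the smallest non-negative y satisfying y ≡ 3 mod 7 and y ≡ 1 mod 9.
M = 7 × 9 = 63. M₁ = 9, y₁ ≡ 4 mod 7. M₂ = 7, y₂ ≡ 4 mod 9. y = 3×9×4 + 1×7×4 ≡ 10 mod 63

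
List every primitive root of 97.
There are φ(96) = 32 primitive roots mod 97: {5, 7, 10, 13, 14, 15, 17, 21, 23, 26, 29, 37, 38, 39, 40, 41, 56, 57, 58, 59, 60, 68, 71, 74, 76, 80, 82, 83, 84, 87, 90, 92}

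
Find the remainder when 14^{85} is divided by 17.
By Fermat: 14^{16} ≡ 1 mod 17. 85 = 5×16 + 5. So 14^{85} ≡ 14^{5} ≡ 12 mod 17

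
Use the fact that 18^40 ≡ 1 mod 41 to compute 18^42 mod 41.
By Fermat: 18^{40} ≡ 1 mod 41. So 18^{42} = 18^{40} · 18^{2} ≡ 18^{2} ≡ 37 mod 41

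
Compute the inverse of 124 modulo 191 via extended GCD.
Extended GCD: 124(57) + 191(-37) = 1. So 124^(-1) ≡ 57 (mod 191). Verify: 124 × 57 = 7068 ≡ 1 (mod 191)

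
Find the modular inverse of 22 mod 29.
Since 29 is prime, by Fermat 22^(-1) ≡ 22^{27} ≡ 4 (mod 29). Verify: 22 × 4 = 88 ≡ 1 (mod 29)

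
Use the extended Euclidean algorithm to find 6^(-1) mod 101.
Extended GCD: 6(17) + 101(-1) = 1. So 6^(-1) ≡ 17 mod 101. Verify: 6 × 17 = 102 ≡ 1 mod 101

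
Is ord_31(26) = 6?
Powers of 26 mod 31: 26^1≡26, 26^2≡25, 26^3≡30, 26^4≡5, 26^5≡6, 26^6≡1. First k with 26^k≡1 is k=6. Yes, ord_31(26) = 6.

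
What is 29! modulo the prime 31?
(30)! = (29)! × (30) ≡ -1 mod 31. So (29)! ≡ -1 × (30)^(-1) ≡ (-1)×(-1) = 1 mod 31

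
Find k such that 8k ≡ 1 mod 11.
Since 11 is prime, by Fermat 8^(-1) ≡ 8^{9} ≡ 7 mod 11. Verify: 8 × 7 = 56 ≡ 1 mod 11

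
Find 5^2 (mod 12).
5^{2} = 25 ≡ 1 (mod 12)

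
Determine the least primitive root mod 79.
g = 3. For each prime q|78: 3^{39}≡78, 3^{26}≡23, 3^{6}≡18, none ≡ 1, so ord_79(3) = 78 and 3 is a primitive root.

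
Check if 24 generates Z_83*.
ord_83(24) divides 82. For each prime q|82: 24^{41}≡82, 24^{2}≡78, none ≡ 1. So 24 has order 82 and is a primitive root mod 83.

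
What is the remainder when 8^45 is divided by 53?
By repeated squaring mod 53: 8^{1}≡8, 8^{2}≡11, 8^{4}≡15, 8^{8}≡13, 8^{16}≡10, 8^{32}≡47. Then 8^{45} = 8^{32+8+4+1} ≡ 47 × 13 × 15 × 8 ≡ 21 mod 53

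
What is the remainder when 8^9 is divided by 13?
By repeated squaring mod 13: 8^{1}≡8, 8^{2}≡12, 8^{4}≡1, 8^{8}≡1. Then 8^{9} = 8^{8+1} ≡ 1 × 8 ≡ 8 mod 13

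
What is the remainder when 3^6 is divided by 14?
By repeated squaring (mod 14): 3^{1}≡3, 3^{2}≡9, 3^{4}≡11. Then 3^{6} = 3^{4+2} ≡ 11 × 9 ≡ 1 (mod 14)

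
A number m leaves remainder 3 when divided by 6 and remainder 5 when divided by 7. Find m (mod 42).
M = 6 × 7 = 42. M₁ = 7, y₁ ≡ 1 (mod 6). M₂ = 6, y₂ ≡ 6 (mod 7). m = 3×7×1 + 5×6×6 ≡ 33 (mod 42)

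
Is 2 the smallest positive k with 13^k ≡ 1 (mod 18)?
Powers of 13 mod 18: 13^1≡13, 13^2≡7, 13^3≡1. 13^2≡7≢1, so ord ≠ 2. No, the actual order is 3.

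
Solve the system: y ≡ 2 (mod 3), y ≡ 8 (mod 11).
M = 3 × 11 = 33. M₁ = 11, y₁ ≡ 2 (mod 3). M₂ = 3, y₂ ≡ 4 (mod 11). y = 2×11×2 + 8×3×4 ≡ 8 (mod 33)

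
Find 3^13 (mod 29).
By repeated squaring (mod 29): 3^{1}≡3, 3^{2}≡9, 3^{4}≡23, 3^{8}≡7. Then 3^{13} = 3^{8+4+1} ≡ 7 × 23 × 3 ≡ 19 (mod 29)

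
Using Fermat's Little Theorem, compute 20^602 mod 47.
By Fermat: 20^{46} ≡ 1 (mod 47). 602 ≡ 4 (mod 46). So 20^{602} ≡ 20^{4} ≡ 12 (mod 47)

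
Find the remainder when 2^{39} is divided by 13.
By Fermat: 2^{12} ≡ 1 (mod 13). 39 = 3×12 + 3. So 2^{39} ≡ 2^{3} ≡ 8 (mod 13)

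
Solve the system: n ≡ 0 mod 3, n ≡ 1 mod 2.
M = 3 × 2 = 6. M₁ = 2, y₁ ≡ 2 mod 3. M₂ = 3, y₂ ≡ 1 mod 2. n = 0×2×2 + 1×3×1 ≡ 3 mod 6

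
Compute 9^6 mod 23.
By repeated squaring (mod 23): 9^{1}≡9, 9^{2}≡12, 9^{4}≡6. Then 9^{6} = 9^{4+2} ≡ 6 × 12 ≡ 3 (mod 23)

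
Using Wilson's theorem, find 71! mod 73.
(72)! = (71)! × (72) ≡ -1 (mod 73). So (71)! ≡ -1 × (72)^(-1) ≡ (-1)×(-1) = 1 (mod 73)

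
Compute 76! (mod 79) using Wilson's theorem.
(78)! = (76)! × (77) × (78) ≡ -1 (mod 79). So (76)! ≡ -1 × [(78)(77)]^(-1) ≡ 39 (mod 79)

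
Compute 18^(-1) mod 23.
Since 23 is prime, by Fermat 18^(-1) ≡ 18^{21} ≡ 9 mod 23. Verify: 18 × 9 = 162 ≡ 1 mod 23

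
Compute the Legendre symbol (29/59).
(29/59) = 29^{29} mod 59 = 1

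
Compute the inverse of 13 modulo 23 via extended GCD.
Extended GCD: 13(-7) + 23(4) = 1. So 13^(-1) ≡ -7 ≡ 16 (mod 23). Verify: 13 × 16 = 208 ≡ 1 (mod 23)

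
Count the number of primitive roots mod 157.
A prime p has φ(p-1) primitive roots; here φ(156) = 48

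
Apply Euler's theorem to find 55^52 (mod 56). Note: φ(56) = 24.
By Euler: 55^{24} ≡ 1 (mod 56) since gcd(55, 56) = 1. 52 = 2×24 + 4. So 55^{52} ≡ 55^{4} ≡ 1 (mod 56)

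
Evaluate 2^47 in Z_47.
Using Fermat: 2^{46} ≡ 1 mod 47. 47 ≡ 1 mod 46. So 2^{47} ≡ 2^{1} ≡ 2 mod 47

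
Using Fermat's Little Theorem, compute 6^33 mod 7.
By Fermat: 6^{6} ≡ 1 mod 7. 33 = 5×6 + 3. So 6^{33} ≡ 6^{3} ≡ 6 mod 7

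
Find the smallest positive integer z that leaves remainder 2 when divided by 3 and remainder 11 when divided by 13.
M = 3 × 13 = 39. M₁ = 13, y₁ ≡ 1 mod 3. M₂ = 3, y₂ ≡ 9 mod 13. z = 2×13×1 + 11×3×9 ≡ 11 mod 39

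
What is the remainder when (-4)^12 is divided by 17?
By repeated squaring mod 17: (-4)^{1}≡13, (-4)^{2}≡16, (-4)^{4}≡1, (-4)^{8}≡1. Then (-4)^{12} = (-4)^{8+4} ≡ 1 × 1 ≡ 1 mod 17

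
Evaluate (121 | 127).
(121/127) = 121^{63} mod 127 = 1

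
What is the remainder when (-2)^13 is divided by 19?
By repeated squaring mod 19: (-2)^{1}≡17, (-2)^{2}≡4, (-2)^{4}≡16, (-2)^{8}≡9. Then (-2)^{13} = (-2)^{8+4+1} ≡ 9 × 16 × 17 ≡ 16 mod 19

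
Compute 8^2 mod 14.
8^{2} = 64 ≡ 8 mod 14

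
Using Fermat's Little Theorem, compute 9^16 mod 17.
By Fermat's Little Theorem, 9^{16} ≡ 1 mod 17 since 17 is prime and gcd(9, 17) = 1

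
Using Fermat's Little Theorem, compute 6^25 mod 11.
By Fermat: 6^{10} ≡ 1 (mod 11). 25 = 2×10 + 5. So 6^{25} ≡ 6^{5} ≡ 10 (mod 11)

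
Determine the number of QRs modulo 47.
Exactly half the non-zero residues mod a prime are QRs: (47-1)/2 = 23.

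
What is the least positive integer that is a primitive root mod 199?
g = 3. For each prime q|198: 3^{99}≡198, 3^{66}≡106, 3^{18}≡125, none ≡ 1, so ord_199(3) = 198 and 3 is a primitive root.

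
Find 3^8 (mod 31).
By repeated squaring (mod 31): 3^{1}≡3, 3^{2}≡9, 3^{4}≡19, 3^{8}≡20. So 3^{8} ≡ 20 (mod 31)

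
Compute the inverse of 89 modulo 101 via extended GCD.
Extended GCD: 89(42) + 101(-37) = 1. So 89^(-1) ≡ 42 mod 101. Verify: 89 × 42 = 3738 ≡ 1 mod 101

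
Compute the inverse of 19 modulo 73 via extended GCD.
Extended GCD: 19(-23) + 73(6) = 1. So 19^(-1) ≡ -23 ≡ 50 mod 73. Verify: 19 × 50 = 950 ≡ 1 mod 73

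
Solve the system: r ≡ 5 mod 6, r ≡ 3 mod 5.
M = 6 × 5 = 30. M₁ = 5, y₁ ≡ 5 mod 6. M₂ = 6, y₂ ≡ 1 mod 5. r = 5×5×5 + 3×6×1 ≡ 23 mod 30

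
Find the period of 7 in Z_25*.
Powers of 7 mod 25: 7^1≡7, 7^2≡24, 7^3≡18, 7^4≡1. ord_25(7) = 4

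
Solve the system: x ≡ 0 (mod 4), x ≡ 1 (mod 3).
M = 4 × 3 = 12. M₁ = 3, y₁ ≡ 3 (mod 4). M₂ = 4, y₂ ≡ 1 (mod 3). x = 0×3×3 + 1×4×1 ≡ 4 (mod 12)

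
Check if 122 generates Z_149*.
ord_149(122) divides 148. For each prime q|148: 122^{74}≡148, 122^{4}≡107, none ≡ 1. So 122 has order 148 and is a primitive root mod 149.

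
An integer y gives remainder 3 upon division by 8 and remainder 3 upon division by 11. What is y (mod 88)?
M = 8 × 11 = 88. M₁ = 11, y₁ ≡ 3 (mod 8). M₂ = 8, y₂ ≡ 7 (mod 11). y = 3×11×3 + 3×8×7 ≡ 3 (mod 88)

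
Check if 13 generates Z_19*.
ord_19(13) divides 18. For each prime q|18: 13^{9}≡18, 13^{6}≡11, none ≡ 1. So 13 has order 18 and is a primitive root mod 19.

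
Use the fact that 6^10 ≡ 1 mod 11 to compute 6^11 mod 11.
By Fermat: 6^{10} ≡ 1 mod 11. So 6^{11} = 6^{10} · 6^{1} ≡ 6^{1} ≡ 6 mod 11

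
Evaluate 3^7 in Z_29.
By repeated squaring (mod 29): 3^{1}≡3, 3^{2}≡9, 3^{4}≡23. Then 3^{7} = 3^{4+2+1} ≡ 23 × 9 × 3 ≡ 12 (mod 29)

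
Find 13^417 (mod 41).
Using Fermat: 13^{40} ≡ 1 (mod 41). 417 ≡ 17 (mod 40). So 13^{417} ≡ 13^{17} ≡ 29 (mod 41)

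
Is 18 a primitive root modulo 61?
ord_61(18) divides 60. For each prime q|60: 18^{30}≡60, 18^{20}≡47, 18^{12}≡58, none ≡ 1. So 18 has order 60 and is a primitive root mod 61.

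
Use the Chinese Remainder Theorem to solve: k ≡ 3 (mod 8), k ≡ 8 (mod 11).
M = 8 × 11 = 88. M₁ = 11, y₁ ≡ 3 (mod 8). M₂ = 8, y₂ ≡ 7 (mod 11). k = 3×11×3 + 8×8×7 ≡ 19 (mod 88)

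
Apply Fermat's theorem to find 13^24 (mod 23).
By Fermat: 13^{22} ≡ 1 (mod 23). So 13^{24} = 13^{22} · 13^{2} ≡ 13^{2} ≡ 8 (mod 23)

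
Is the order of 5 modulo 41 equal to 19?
Powers of 5 mod 41: 5^1≡5, 5^2≡25, 5^3≡2, 5^4≡10, 5^5≡9, 5^6≡4, 5^7≡20, 5^8≡18, 5^9≡8, 5^10≡40, 5^11≡36, 5^12≡16, 5^13≡39, 5^14≡31, 5^15≡32, 5^16≡37, 5^17≡21, 5^18≡23, 5^19≡33, 5^20≡1. 5^19≡33≢1, so ord ≠ 19. No, the actual order is 20.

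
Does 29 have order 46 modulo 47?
ord_47(29) divides 46. For each prime q|46: 29^{23}≡46, 29^{2}≡42, none ≡ 1. So 29 has order 46 and is a primitive root mod 47.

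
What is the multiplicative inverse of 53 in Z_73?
Since 73 is prime, by Fermat 53^(-1) ≡ 53^{71} ≡ 62 (mod 73). Verify: 53 × 62 = 3286 ≡ 1 (mod 73)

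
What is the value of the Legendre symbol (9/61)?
(9/61) = 9^{30} mod 61 = 1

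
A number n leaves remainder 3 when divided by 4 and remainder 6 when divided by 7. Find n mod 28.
M = 4 × 7 = 28. M₁ = 7, y₁ ≡ 3 mod 4. M₂ = 4, y₂ ≡ 2 mod 7. n = 3×7×3 + 6×4×2 ≡ 27 mod 28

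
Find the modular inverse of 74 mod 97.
Since 97 is prime, by Fermat 74^(-1) ≡ 74^{95} ≡ 59 (mod 97). Verify: 74 × 59 = 4366 ≡ 1 (mod 97)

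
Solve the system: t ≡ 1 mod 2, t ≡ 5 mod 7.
M = 2 × 7 = 14. M₁ = 7, y₁ ≡ 1 mod 2. M₂ = 2, y₂ ≡ 4 mod 7. t = 1×7×1 + 5×2×4 ≡ 5 mod 14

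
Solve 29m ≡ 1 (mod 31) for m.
Since 31 is prime, by Fermat 29^(-1) ≡ 29^{29} ≡ 15 (mod 31). Verify: 29 × 15 = 435 ≡ 1 (mod 31)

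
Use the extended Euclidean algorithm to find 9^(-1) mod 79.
Extended GCD: 9(-35) + 79(4) = 1. So 9^(-1) ≡ -35 ≡ 44 (mod 79). Verify: 9 × 44 = 396 ≡ 1 (mod 79)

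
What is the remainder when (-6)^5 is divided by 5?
Using Fermat: (-6)^{4} ≡ 1 (mod 5). 5 ≡ 1 (mod 4). So (-6)^{5} ≡ (-6)^{1} ≡ 4 (mod 5)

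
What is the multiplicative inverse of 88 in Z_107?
Since 107 is prime, by Fermat 88^(-1) ≡ 88^{105} ≡ 45 mod 107. Verify: 88 × 45 = 3960 ≡ 1 mod 107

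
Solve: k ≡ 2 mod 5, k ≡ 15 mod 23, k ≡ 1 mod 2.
M = 5 × 23 × 2 = 230. M₁ = 46, y₁ ≡ 1 mod 5. M₂ = 10, y₂ ≡ 7 mod 23. M₃ = 115, y₃ ≡ 1 mod 2. k = 2×46×1 + 15×10×7 + 1×115×1 ≡ 107 mod 230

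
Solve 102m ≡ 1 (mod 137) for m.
Since 137 is prime, by Fermat 102^(-1) ≡ 102^{135} ≡ 90 (mod 137). Verify: 102 × 90 = 9180 ≡ 1 (mod 137)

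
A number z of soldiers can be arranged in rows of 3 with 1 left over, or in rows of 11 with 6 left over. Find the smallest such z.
M = 3 × 11 = 33. M₁ = 11, y₁ ≡ 2 (mod 3). M₂ = 3, y₂ ≡ 4 (mod 11). z = 1×11×2 + 6×3×4 ≡ 28 (mod 33)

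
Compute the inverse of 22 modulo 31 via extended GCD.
Extended GCD: 22(-7) + 31(5) = 1. So 22^(-1) ≡ -7 ≡ 24 mod 31. Verify: 22 × 24 = 528 ≡ 1 mod 31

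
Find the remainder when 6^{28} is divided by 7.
By Fermat: 6^{6} ≡ 1 (mod 7). 28 = 4×6 + 4. So 6^{28} ≡ 6^{4} ≡ 1 (mod 7)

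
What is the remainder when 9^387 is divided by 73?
Using Fermat: 9^{72} ≡ 1 mod 73. 387 ≡ 27 mod 72. So 9^{387} ≡ 9^{27} ≡ 72 mod 73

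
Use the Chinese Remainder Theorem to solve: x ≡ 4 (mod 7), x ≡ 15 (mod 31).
M = 7 × 31 = 217. M₁ = 31, y₁ ≡ 5 (mod 7). M₂ = 7, y₂ ≡ 9 (mod 31). x = 4×31×5 + 15×7×9 ≡ 46 (mod 217)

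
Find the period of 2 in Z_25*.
Powers of 2 mod 25: 2^1≡2, 2^2≡4, 2^3≡8, 2^4≡16, 2^5≡7, 2^6≡14, 2^7≡3, 2^8≡6, 2^9≡12, 2^10≡24, 2^11≡23, 2^12≡21, 2^13≡17, 2^14≡9, 2^15≡18, 2^16≡11, 2^17≡22, 2^18≡19, 2^19≡13, 2^20≡1. ord_25(2) = 20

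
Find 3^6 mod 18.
By repeated squaring mod 18: 3^{1}≡3, 3^{2}≡9, 3^{4}≡9. Then 3^{6} = 3^{4+2} ≡ 9 × 9 ≡ 9 mod 18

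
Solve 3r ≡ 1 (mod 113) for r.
Since 113 is prime, by Fermat 3^(-1) ≡ 3^{111} ≡ 38 (mod 113). Verify: 3 × 38 = 114 ≡ 1 (mod 113)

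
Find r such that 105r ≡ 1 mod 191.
Since 191 is prime, by Fermat 105^(-1) ≡ 105^{189} ≡ 171 mod 191. Verify: 105 × 171 = 17955 ≡ 1 mod 191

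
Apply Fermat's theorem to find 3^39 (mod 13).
By Fermat: 3^{12} ≡ 1 (mod 13). 39 = 3×12 + 3. So 3^{39} ≡ 3^{3} ≡ 1 (mod 13)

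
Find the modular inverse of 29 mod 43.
Since 43 is prime, by Fermat 29^(-1) ≡ 29^{41} ≡ 3 (mod 43). Verify: 29 × 3 = 87 ≡ 1 (mod 43)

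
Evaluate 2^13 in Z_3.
Using Fermat: 2^{2} ≡ 1 (mod 3). 13 ≡ 1 (mod 2). So 2^{13} ≡ 2^{1} ≡ 2 (mod 3)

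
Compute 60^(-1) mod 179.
Since 179 is prime, by Fermat 60^(-1) ≡ 60^{177} ≡ 3 mod 179. Verify: 60 × 3 = 180 ≡ 1 mod 179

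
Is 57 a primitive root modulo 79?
57^{26} ≡ 1 mod 79 and 26 < 78, so ord_79(57) = 26 ≠ 78 and 57 is not a primitive root.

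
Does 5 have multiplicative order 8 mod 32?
Powers of 5 mod 32: 5^1≡5, 5^2≡25, 5^3≡29, 5^4≡17, 5^5≡21, 5^6≡9, 5^7≡13, 5^8≡1. First k with 5^k≡1 is k=8. Yes, ord_32(5) = 8.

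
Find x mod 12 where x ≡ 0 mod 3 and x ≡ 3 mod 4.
M = 3 × 4 = 12. M₁ = 4, y₁ ≡ 1 mod 3. M₂ = 3, y₂ ≡ 3 mod 4. x = 0×4×1 + 3×3×3 ≡ 3 mod 12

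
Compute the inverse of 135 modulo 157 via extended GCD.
Extended GCD: 135(-50) + 157(43) = 1. So 135^(-1) ≡ -50 ≡ 107 (mod 157). Verify: 135 × 107 = 14445 ≡ 1 (mod 157)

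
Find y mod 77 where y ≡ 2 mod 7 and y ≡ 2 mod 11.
M = 7 × 11 = 77. M₁ = 11, y₁ ≡ 2 mod 7. M₂ = 7, y₂ ≡ 8 mod 11. y = 2×11×2 + 2×7×8 ≡ 2 mod 77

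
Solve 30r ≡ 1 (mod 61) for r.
Since 61 is prime, by Fermat 30^(-1) ≡ 30^{59} ≡ 59 (mod 61). Verify: 30 × 59 = 1770 ≡ 1 (mod 61)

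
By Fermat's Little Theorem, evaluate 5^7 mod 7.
By Fermat: 5^{6} ≡ 1 mod 7. So 5^{7} = 5^{6} · 5^{1} ≡ 5^{1} ≡ 5 mod 7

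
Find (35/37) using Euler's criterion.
(35/37) = 35^{18} mod 37 = -1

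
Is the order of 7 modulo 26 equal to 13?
Powers of 7 mod 26: 7^1≡7, 7^2≡23, 7^3≡5, 7^4≡9, 7^5≡11, 7^6≡25, 7^7≡19, 7^8≡3, 7^9≡21, 7^10≡17, 7^11≡15, 7^12≡1. Already 7^12≡1, so the order is 12 < 13. No, the actual order is 12.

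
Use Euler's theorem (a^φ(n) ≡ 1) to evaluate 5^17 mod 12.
By Euler: 5^{4} ≡ 1 mod 12 since gcd(5, 12) = 1. 17 = 4×4 + 1. So 5^{17} ≡ 5^{1} ≡ 5 mod 12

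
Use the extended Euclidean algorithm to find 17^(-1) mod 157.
Extended GCD: 17(37) + 157(-4) = 1. So 17^(-1) ≡ 37 (mod 157). Verify: 17 × 37 = 629 ≡ 1 (mod 157)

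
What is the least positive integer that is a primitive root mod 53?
g = 2. Powers: [2, 4, 8, 16, 32, 11, 22, ...] generates all 52 non-zero residues.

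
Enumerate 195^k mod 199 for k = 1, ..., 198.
195^1, 195^2, ..., 195^{198} mod 199: [195, 16, 135, 57, 170, 116, 133, 65, 138, 45, 19, 123, 105, 177, 88, 46, 15, 139, 41, 35, 59, 162, 148, 5, 179, 80, 78, 86, 54, 182, 68, 126, 93, 26, 95, 18, 127, 89, 42, 31, 75, 98, 6, 175, 96, 14, 143, 25, 99, 2, 191, 32, 71, 114, 141, 33, 67, 130, 77, 90, 38, 47, 11, 155, 176, 92, 30, 79, 82, 70, 118, 125, 97, 10, 159, 160, 156, 172, 108, 165, 136, 53, 186, 52, 190, 36, 55, 178, 84, 62, 150, 196, 12, 151, 192, 28, 87, 50, 198, 4, 183, 64, 142, 29, 83, 66, 134, 61, 154, 180, 76, 94, 22, 111, 153, 184, 60, 158, 164, 140, 37, 51, 194, 20, 119, 121, 113, 145, 17, 131, 73, 106, 173, 104, 181, 72, 110, 157, 168, 124, 101, 193, 24, 103, 185, 56, 174, 100, 197, 8, 167, 128, 85, 58, 166, 132, 69, 122, 109, 161, 152, 188, 44, 23, 107, 169, 120, 117, 129, 81, 74, 102, 189, 40, 39, 43, 27, 91, 34, 63, 146, 13, 147, 9, 163, 144, 21, 115, 137, 49, 3, 187, 48, 7, 171, 112, 149, 1]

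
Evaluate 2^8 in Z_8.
By repeated squaring mod 8: 2^{1}≡2, 2^{2}≡4, 2^{4}≡0, 2^{8}≡0. So 2^{8} ≡ 0 mod 8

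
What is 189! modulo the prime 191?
(190)! = (189)! × (190) ≡ -1 mod 191. So (189)! ≡ -1 × (190)^(-1) ≡ (-1)×(-1) = 1 mod 191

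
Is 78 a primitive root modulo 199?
78^{22} ≡ 1 (mod 199) and 22 < 198, so ord_199(78) = 22 ≠ 198 and 78 is not a primitive root.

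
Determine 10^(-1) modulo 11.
Since 11 is prime, by Fermat 10^(-1) ≡ 10^{9} ≡ 10 mod 11. Verify: 10 × 10 = 100 ≡ 1 mod 11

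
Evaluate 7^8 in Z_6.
By repeated squaring mod 6: 7^{1}≡1, 7^{2}≡1, 7^{4}≡1, 7^{8}≡1. So 7^{8} ≡ 1 mod 6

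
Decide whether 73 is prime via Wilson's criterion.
(72)! mod 73 = 72. Since 72 ≡ -1 mod 73, 73 is prime.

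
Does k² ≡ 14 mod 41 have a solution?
By Euler's criterion: 14^{20} ≡ 40 mod 41. Since this equals -1 (≡ 40), 14 is not a QR.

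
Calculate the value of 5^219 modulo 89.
Using Fermat: 5^{88} ≡ 1 (mod 89). 219 ≡ 43 (mod 88). So 5^{219} ≡ 5^{43} ≡ 18 (mod 89)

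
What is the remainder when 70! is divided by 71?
By Wilson's theorem, (70)! ≡ -1 ≡ 70 mod 71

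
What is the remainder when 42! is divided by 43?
By Wilson's theorem, (42)! ≡ -1 ≡ 42 mod 43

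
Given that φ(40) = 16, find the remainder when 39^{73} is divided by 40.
By Euler: 39^{16} ≡ 1 mod 40 since gcd(39, 40) = 1. 73 = 4×16 + 9. So 39^{73} ≡ 39^{9} ≡ 39 mod 40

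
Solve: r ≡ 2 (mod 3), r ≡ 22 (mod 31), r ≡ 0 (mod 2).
M = 3 × 31 × 2 = 186. M₁ = 62, y₁ ≡ 2 (mod 3). M₂ = 6, y₂ ≡ 26 (mod 31). M₃ = 93, y₃ ≡ 1 (mod 2). r = 2×62×2 + 22×6×26 + 0×93×1 ≡ 146 (mod 186)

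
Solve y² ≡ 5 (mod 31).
The square roots of 5 mod 31 are 25 and 6. Verify: 25² = 625 ≡ 5 (mod 31)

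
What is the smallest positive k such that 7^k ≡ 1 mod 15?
Powers of 7 mod 15: 7^1≡7, 7^2≡4, 7^3≡13, 7^4≡1. Order = 4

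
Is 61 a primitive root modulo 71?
ord_71(61) divides 70. For each prime q|70: 61^{35}≡70, 61^{14}≡25, 61^{10}≡30, none ≡ 1. So 61 has order 70 and is a primitive root mod 71.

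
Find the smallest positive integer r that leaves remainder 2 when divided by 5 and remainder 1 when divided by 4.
M = 5 × 4 = 20. M₁ = 4, y₁ ≡ 4 mod 5. M₂ = 5, y₂ ≡ 1 mod 4. r = 2×4×4 + 1×5×1 ≡ 17 mod 20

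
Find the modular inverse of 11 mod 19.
Since 19 is prime, by Fermat 11^(-1) ≡ 11^{17} ≡ 7 (mod 19). Verify: 11 × 7 = 77 ≡ 1 (mod 19)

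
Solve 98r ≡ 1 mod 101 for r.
Since 101 is prime, by Fermat 98^(-1) ≡ 98^{99} ≡ 67 mod 101. Verify: 98 × 67 = 6566 ≡ 1 mod 101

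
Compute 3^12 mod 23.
By repeated squaring (mod 23): 3^{1}≡3, 3^{2}≡9, 3^{4}≡12, 3^{8}≡6. Then 3^{12} = 3^{8+4} ≡ 6 × 12 ≡ 3 (mod 23)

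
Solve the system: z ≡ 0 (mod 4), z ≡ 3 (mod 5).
M = 4 × 5 = 20. M₁ = 5, y₁ ≡ 1 (mod 4). M₂ = 4, y₂ ≡ 4 (mod 5). z = 0×5×1 + 3×4×4 ≡ 8 (mod 20)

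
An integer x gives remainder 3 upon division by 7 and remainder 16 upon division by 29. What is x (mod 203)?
M = 7 × 29 = 203. M₁ = 29, y₁ ≡ 1 (mod 7). M₂ = 7, y₂ ≡ 25 (mod 29). x = 3×29×1 + 16×7×25 ≡ 45 (mod 203)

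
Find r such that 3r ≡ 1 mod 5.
Since 5 is prime, by Fermat 3^(-1) ≡ 3^{3} ≡ 2 mod 5. Verify: 3 × 2 = 6 ≡ 1 mod 5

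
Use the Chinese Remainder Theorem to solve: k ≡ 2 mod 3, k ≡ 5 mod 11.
M = 3 × 11 = 33. M₁ = 11, y₁ ≡ 2 mod 3. M₂ = 3, y₂ ≡ 4 mod 11. k = 2×11×2 + 5×3×4 ≡ 5 mod 33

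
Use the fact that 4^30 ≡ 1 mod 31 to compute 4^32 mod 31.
By Fermat: 4^{30} ≡ 1 mod 31. So 4^{32} = 4^{30} · 4^{2} ≡ 4^{2} ≡ 16 mod 31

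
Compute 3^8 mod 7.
Using Fermat: 3^{6} ≡ 1 (mod 7). 8 ≡ 2 (mod 6). So 3^{8} ≡ 3^{2} ≡ 2 (mod 7)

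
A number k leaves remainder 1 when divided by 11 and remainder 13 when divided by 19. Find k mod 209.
M = 11 × 19 = 209. M₁ = 19, y₁ ≡ 7 mod 11. M₂ = 11, y₂ ≡ 7 mod 19. k = 1×19×7 + 13×11×7 ≡ 89 mod 209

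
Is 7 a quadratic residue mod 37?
By Euler's criterion: 7^{18} ≡ 1 mod 37. Since this equals 1, 7 is a QR.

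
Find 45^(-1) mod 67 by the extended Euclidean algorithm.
Extended GCD: 45(3) + 67(-2) = 1. So 45^(-1) ≡ 3 mod 67. Verify: 45 × 3 = 135 ≡ 1 mod 67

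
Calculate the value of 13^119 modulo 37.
Using Fermat: 13^{36} ≡ 1 (mod 37). 119 ≡ 11 (mod 36). So 13^{119} ≡ 13^{11} ≡ 15 (mod 37)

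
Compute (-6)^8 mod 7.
Using Fermat: (-6)^{6} ≡ 1 (mod 7). 8 ≡ 2 (mod 6). So (-6)^{8} ≡ (-6)^{2} ≡ 1 (mod 7)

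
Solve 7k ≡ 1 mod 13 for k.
Since 13 is prime, by Fermat 7^(-1) ≡ 7^{11} ≡ 2 mod 13. Verify: 7 × 2 = 14 ≡ 1 mod 13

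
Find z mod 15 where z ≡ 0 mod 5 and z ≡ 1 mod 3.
M = 5 × 3 = 15. M₁ = 3, y₁ ≡ 2 mod 5. M₂ = 5, y₂ ≡ 2 mod 3. z = 0×3×2 + 1×5×2 ≡ 10 mod 15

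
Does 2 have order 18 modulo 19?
ord_19(2) divides 18. For each prime q|18: 2^{9}≡18, 2^{6}≡7, none ≡ 1. So 2 has order 18 and is a primitive root mod 19.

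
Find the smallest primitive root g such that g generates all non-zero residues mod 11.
g = 2. Powers: [2, 4, 8, 5, 10, 9, 7, 3, 6, ...] generates all 10 non-zero residues.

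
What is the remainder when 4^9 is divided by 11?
By repeated squaring mod 11: 4^{1}≡4, 4^{2}≡5, 4^{4}≡3, 4^{8}≡9. Then 4^{9} = 4^{8+1} ≡ 9 × 4 ≡ 3 mod 11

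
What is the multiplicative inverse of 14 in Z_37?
Since 37 is prime, by Fermat 14^(-1) ≡ 14^{35} ≡ 8 (mod 37). Verify: 14 × 8 = 112 ≡ 1 (mod 37)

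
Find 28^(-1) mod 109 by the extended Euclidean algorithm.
Extended GCD: 28(-35) + 109(9) = 1. So 28^(-1) ≡ -35 ≡ 74 mod 109. Verify: 28 × 74 = 2072 ≡ 1 mod 109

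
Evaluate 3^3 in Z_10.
3^{3} = 27 ≡ 7 (mod 10)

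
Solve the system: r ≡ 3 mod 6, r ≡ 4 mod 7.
M = 6 × 7 = 42. M₁ = 7, y₁ ≡ 1 mod 6. M₂ = 6, y₂ ≡ 6 mod 7. r = 3×7×1 + 4×6×6 ≡ 39 mod 42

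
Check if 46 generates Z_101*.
ord_101(46) divides 100. For each prime q|100: 46^{50}≡100, 46^{20}≡36, none ≡ 1. So 46 has order 100 and is a primitive root mod 101.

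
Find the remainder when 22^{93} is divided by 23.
By Fermat: 22^{22} ≡ 1 (mod 23). 93 = 4×22 + 5. So 22^{93} ≡ 22^{5} ≡ 22 (mod 23)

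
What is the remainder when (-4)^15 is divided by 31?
By repeated squaring (mod 31): (-4)^{1}≡27, (-4)^{2}≡16, (-4)^{4}≡8, (-4)^{8}≡2. Then (-4)^{15} = (-4)^{8+4+2+1} ≡ 2 × 8 × 16 × 27 ≡ 30 (mod 31)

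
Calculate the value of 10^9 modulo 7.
Using Fermat: 10^{6} ≡ 1 mod 7. 9 ≡ 3 mod 6. So 10^{9} ≡ 10^{3} ≡ 6 mod 7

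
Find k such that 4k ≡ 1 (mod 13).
Since 13 is prime, by Fermat 4^(-1) ≡ 4^{11} ≡ 10 (mod 13). Verify: 4 × 10 = 40 ≡ 1 (mod 13)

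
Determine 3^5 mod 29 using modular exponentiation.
By repeated squaring (mod 29): 3^{1}≡3, 3^{2}≡9, 3^{4}≡23. Then 3^{5} = 3^{4+1} ≡ 23 × 3 ≡ 11 (mod 29)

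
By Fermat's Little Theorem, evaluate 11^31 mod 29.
By Fermat: 11^{28} ≡ 1 (mod 29). So 11^{31} = 11^{28} · 11^{3} ≡ 11^{3} ≡ 26 (mod 29)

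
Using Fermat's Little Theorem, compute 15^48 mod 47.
By Fermat: 15^{46} ≡ 1 mod 47. So 15^{48} = 15^{46} · 15^{2} ≡ 15^{2} ≡ 37 mod 47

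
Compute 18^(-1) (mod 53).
Since 53 is prime, by Fermat 18^(-1) ≡ 18^{51} ≡ 3 (mod 53). Verify: 18 × 3 = 54 ≡ 1 (mod 53)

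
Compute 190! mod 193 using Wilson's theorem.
(192)! = (190)! × (191) × (192) ≡ -1 mod 193. So (190)! ≡ -1 × [(192)(191)]^(-1) ≡ 96 mod 193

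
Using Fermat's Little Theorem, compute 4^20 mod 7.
By Fermat: 4^{6} ≡ 1 mod 7. 20 = 3×6 + 2. So 4^{20} ≡ 4^{2} ≡ 2 mod 7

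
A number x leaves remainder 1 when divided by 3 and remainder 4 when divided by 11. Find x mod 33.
M = 3 × 11 = 33. M₁ = 11, y₁ ≡ 2 mod 3. M₂ = 3, y₂ ≡ 4 mod 11. x = 1×11×2 + 4×3×4 ≡ 4 mod 33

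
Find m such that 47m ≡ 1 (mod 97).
Since 97 is prime, by Fermat 47^(-1) ≡ 47^{95} ≡ 64 (mod 97). Verify: 47 × 64 = 3008 ≡ 1 (mod 97)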